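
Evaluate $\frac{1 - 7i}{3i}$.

Multiply numerator and denominator by conjugate (-3i):
= (1 - 7i)(-3i) / (0^2 + 3^2)
= (-21 - 3i) / 9
Divide through by 3: (-7 - i) / 3
= -7/3 - (1/3)i


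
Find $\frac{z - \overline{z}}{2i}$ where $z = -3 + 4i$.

z - conjugate(z) = 2bi
(z - conjugate(z))/(2i) = 2bi/(2i) = b = 4


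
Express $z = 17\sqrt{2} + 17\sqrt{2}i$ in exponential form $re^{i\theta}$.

r = |z| = sqrt((17*sqrt(2))^2 + (17*sqrt(2))^2) = sqrt(578 + 578) = sqrt(1156) = 34
θ = arctan(b/a) = arctan(24.0416/24.0416) (quadrant-adjusted) = 45° = π/4
z = 34e^(i*π/4)


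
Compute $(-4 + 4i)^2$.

(a + bi)^2 = a^2 - b^2 + 2abi
= (-4)^2 - 4^2 + 2*(-4)*4i
= -32i


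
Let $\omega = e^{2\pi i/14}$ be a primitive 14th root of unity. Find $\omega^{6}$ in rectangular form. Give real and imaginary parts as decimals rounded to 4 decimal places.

ω^6 = e^(2πi·6/14) = e^(i·6π/7)
= cos(6π/7) + i sin(6π/7)
= -0.9010 + 0.4339i


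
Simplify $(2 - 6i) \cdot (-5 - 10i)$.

(a1*a2 - b1*b2) + (a1*b2 + b1*a2)i
= (-10 - 60) + (-20 + 30)i
= -70 + 10i


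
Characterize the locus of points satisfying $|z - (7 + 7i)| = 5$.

|z - z0| = r describes a circle centered at z0 with radius r
Here z0 = 7 + 7i and r = 5
Locus: Circle centered at (7, 7) with radius 5


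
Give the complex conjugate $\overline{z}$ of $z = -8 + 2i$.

If z = a + bi, then conjugate(z) = a - bi
conjugate(-8 + 2i) = -8 - 2i


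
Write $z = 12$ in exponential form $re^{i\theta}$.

r = |z| = sqrt((12)^2 + (0)^2) = sqrt(144 + 0) = sqrt(144) = 12
b = 0 and a > 0, so z lies on the positive real axis: θ = 0
z = 12e^(i*0) = 12


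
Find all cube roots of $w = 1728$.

|w| = 1728, arg(w) = 0°
Root modulus = 1728^(1/3) = 12
Root arguments: θ_k = (0° + 360°k)/3 for k = 0, 1, ..., 2
Roots: 12, -6 + 6*sqrt(3)i, -6 - 6*sqrt(3)i


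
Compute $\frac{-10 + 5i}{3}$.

Divisor is real, so divide each part by 3:
= -10/3 + (5/3)i


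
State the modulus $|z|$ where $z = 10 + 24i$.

|z| = sqrt(a^2 + b^2) = sqrt(10^2 + 24^2) = sqrt(676) = 26


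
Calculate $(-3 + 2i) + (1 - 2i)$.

(-3 + 1) + (2 + (-2))i = -2


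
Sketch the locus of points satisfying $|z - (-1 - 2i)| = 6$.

|z - z0| = r describes a circle centered at z0 with radius r
Here z0 = -1 - 2i and r = 6
Locus: Circle centered at (-1, -2) with radius 6


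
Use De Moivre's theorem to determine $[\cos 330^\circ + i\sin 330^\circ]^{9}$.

By De Moivre: z^n = r^n(cos(nθ) + i sin(nθ))
= 1^9(cos(9*330°) + i sin(9*330°))
= 1(cos 90° + i sin 90°)
= i


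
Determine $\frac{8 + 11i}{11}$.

Divisor is real, so divide each part by 11:
= 8/11 + i


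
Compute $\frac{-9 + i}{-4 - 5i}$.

Multiply numerator and denominator by conjugate (-4 + 5i):
= (-9 + i)(-4 + 5i) / ((-4)^2 + (-5)^2)
= (31 - 49i) / 41
= 31/41 - (49/41)i


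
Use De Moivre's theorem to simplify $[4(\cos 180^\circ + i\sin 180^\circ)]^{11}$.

By De Moivre: z^n = r^n(cos(nθ) + i sin(nθ))
= 4^11(cos(11*180°) + i sin(11*180°))
= 4194304(cos 180° + i sin 180°)
= -4194304


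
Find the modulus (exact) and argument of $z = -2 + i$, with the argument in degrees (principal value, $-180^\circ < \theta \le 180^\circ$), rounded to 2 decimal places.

|z| = sqrt((-2)^2 + 1^2) = sqrt(5)
arg(z) = arctan(b/a) = arctan(1/-2) (quadrant-adjusted) = 153.43°


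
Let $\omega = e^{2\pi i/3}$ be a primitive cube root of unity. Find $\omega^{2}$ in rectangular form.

ω^2 = e^(2πi·2/3) = e^(i·4π/3)
= cos(4π/3) + i sin(4π/3)
= -1/2 - (sqrt(3)/2)i


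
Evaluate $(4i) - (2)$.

(0 - 2) + (4 - 0)i = -2 + 4i


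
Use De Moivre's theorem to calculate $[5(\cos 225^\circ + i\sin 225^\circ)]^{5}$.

By De Moivre: z^n = r^n(cos(nθ) + i sin(nθ))
= 5^5(cos(5*225°) + i sin(5*225°))
= 3125(cos 45° + i sin 45°)
= 3125*sqrt(2)/2 + (3125*sqrt(2)/2)i


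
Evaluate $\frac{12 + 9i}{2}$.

Divisor is real, so divide each part by 2:
= 6 + (9/2)i


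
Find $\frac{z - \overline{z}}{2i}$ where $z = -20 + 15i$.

z - conjugate(z) = 2bi
(z - conjugate(z))/(2i) = 2bi/(2i) = b = 15


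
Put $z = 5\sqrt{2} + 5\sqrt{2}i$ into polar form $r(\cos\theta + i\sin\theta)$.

r = |z| = sqrt(a^2 + b^2) = sqrt((5*sqrt(2))^2 + (5*sqrt(2))^2) = sqrt(50 + 50) = sqrt(100) = 10
θ = arctan(b/a) = arctan(7.0711/7.0711) (quadrant-adjusted) = 45°
z = 10(cos 45° + i sin 45°)


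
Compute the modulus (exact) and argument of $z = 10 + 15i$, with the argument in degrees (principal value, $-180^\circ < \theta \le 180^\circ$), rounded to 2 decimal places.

|z| = sqrt(10^2 + 15^2) = sqrt(325)
arg(z) = arctan(b/a) = arctan(15/10) (quadrant-adjusted) = 56.31°


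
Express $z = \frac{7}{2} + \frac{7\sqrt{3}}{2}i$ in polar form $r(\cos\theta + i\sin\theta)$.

r = |z| = sqrt(a^2 + b^2) = sqrt((7/2)^2 + (7*sqrt(3)/2)^2) = sqrt(49/4 + 147/4) = sqrt(49) = 7
θ = arctan(b/a) = arctan(6.0622/3.5) (quadrant-adjusted) = 60°
z = 7(cos 60° + i sin 60°)


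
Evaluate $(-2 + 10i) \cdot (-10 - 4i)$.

(a1*a2 - b1*b2) + (a1*b2 + b1*a2)i
= (20 - (-40)) + (8 + (-100))i
= 60 - 92i


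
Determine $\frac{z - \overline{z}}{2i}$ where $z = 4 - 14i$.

z - conjugate(z) = 2bi
(z - conjugate(z))/(2i) = 2bi/(2i) = b = -14


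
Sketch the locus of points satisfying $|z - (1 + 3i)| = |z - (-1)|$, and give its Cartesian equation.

|z - z1| = |z - z2| means z is equidistant from z1 and z2,
i.e. the perpendicular bisector of the segment from (1, 3) to (-1, 0) (midpoint (0, 3/2)).
With z = x + yi, square both sides:
(x - 1)^2 + (y - 3)^2 = (x - (-1))^2 + (y - 0)^2
The x^2 and y^2 terms cancel: -4x + (-6)y = 1 - 10 = -9
Simplify: 4x + 6y = 9
Locus: Perpendicular bisector of the segment from (1, 3) to (-1, 0): the line 4x + 6y = 9


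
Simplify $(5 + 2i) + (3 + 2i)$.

(5 + 3) + (2 + 2)i = 8 + 4i


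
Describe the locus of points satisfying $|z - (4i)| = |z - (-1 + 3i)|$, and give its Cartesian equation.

|z - z1| = |z - z2| means z is equidistant from z1 and z2,
i.e. the perpendicular bisector of the segment from (0, 4) to (-1, 3) (midpoint (-1/2, 7/2)).
With z = x + yi, square both sides:
(x - 0)^2 + (y - 4)^2 = (x - (-1))^2 + (y - 3)^2
The x^2 and y^2 terms cancel: -2x + (-2)y = 10 - 16 = -6
Simplify: x + y = 3
Locus: Perpendicular bisector of the segment from (0, 4) to (-1, 3): the line x + y = 3


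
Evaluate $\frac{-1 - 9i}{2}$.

Divisor is real, so divide each part by 2:
= -1/2 - (9/2)i


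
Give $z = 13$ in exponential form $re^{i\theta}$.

r = |z| = sqrt((13)^2 + (0)^2) = sqrt(169 + 0) = sqrt(169) = 13
b = 0 and a > 0, so z lies on the positive real axis: θ = 0
z = 13e^(i*0) = 13


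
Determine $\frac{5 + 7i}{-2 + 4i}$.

Multiply numerator and denominator by conjugate (-2 - 4i):
= (5 + 7i)(-2 - 4i) / ((-2)^2 + 4^2)
= (18 - 34i) / 20
Divide through by 2: (9 - 17i) / 10
= 9/10 - (17/10)i


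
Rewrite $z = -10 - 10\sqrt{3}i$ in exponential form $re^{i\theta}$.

r = |z| = sqrt((-10)^2 + (-10*sqrt(3))^2) = sqrt(100 + 300) = sqrt(400) = 20
θ = arctan(b/a) = arctan(-17.3205/-10) (quadrant-adjusted) = -120° = -2π/3
z = 20e^(-i*2π/3)


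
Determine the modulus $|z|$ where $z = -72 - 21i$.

|z| = sqrt(a^2 + b^2) = sqrt((-72)^2 + (-21)^2) = sqrt(5625) = 75


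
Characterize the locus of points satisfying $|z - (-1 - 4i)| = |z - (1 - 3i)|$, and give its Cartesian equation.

|z - z1| = |z - z2| means z is equidistant from z1 and z2,
i.e. the perpendicular bisector of the segment from (-1, -4) to (1, -3) (midpoint (0, -7/2)).
With z = x + yi, square both sides:
(x - (-1))^2 + (y - (-4))^2 = (x - 1)^2 + (y - (-3))^2
The x^2 and y^2 terms cancel: 4x + 2y = 10 - 17 = -7
Simplify: 4x + 2y = -7
Locus: Perpendicular bisector of the segment from (-1, -4) to (1, -3): the line 4x + 2y = -7


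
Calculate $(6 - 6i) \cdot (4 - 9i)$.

(a1*a2 - b1*b2) + (a1*b2 + b1*a2)i
= (24 - 54) + (-54 + (-24))i
= -30 - 78i


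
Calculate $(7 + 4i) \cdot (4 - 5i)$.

(a1*a2 - b1*b2) + (a1*b2 + b1*a2)i
= (28 - (-20)) + (-35 + 16)i
= 48 - 19i


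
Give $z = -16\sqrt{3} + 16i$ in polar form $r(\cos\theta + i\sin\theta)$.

r = |z| = sqrt(a^2 + b^2) = sqrt((-16*sqrt(3))^2 + (16)^2) = sqrt(768 + 256) = sqrt(1024) = 32
θ = arctan(b/a) = arctan(16/-27.7128) (quadrant-adjusted) = 150°
z = 32(cos 150° + i sin 150°)


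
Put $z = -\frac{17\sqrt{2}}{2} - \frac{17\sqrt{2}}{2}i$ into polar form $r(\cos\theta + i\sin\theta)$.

r = |z| = sqrt(a^2 + b^2) = sqrt((-17*sqrt(2)/2)^2 + (-17*sqrt(2)/2)^2) = sqrt(289/2 + 289/2) = sqrt(289) = 17
θ = arctan(b/a) = arctan(-12.0208/-12.0208) (quadrant-adjusted) = 225°
z = 17(cos 225° + i sin 225°)


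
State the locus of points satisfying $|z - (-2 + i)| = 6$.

|z - z0| = r describes a circle centered at z0 with radius r
Here z0 = -2 + i and r = 6
Locus: Circle centered at (-2, 1) with radius 6


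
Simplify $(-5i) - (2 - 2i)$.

(0 - 2) + (-5 - (-2))i = -2 - 3i


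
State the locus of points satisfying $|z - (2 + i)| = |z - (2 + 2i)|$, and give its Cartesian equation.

|z - z1| = |z - z2| means z is equidistant from z1 and z2,
i.e. the perpendicular bisector of the segment from (2, 1) to (2, 2) (midpoint (2, 3/2)).
With z = x + yi, square both sides:
(x - 2)^2 + (y - 1)^2 = (x - 2)^2 + (y - 2)^2
The x^2 and y^2 terms cancel: 0x + 2y = 8 - 5 = 3
Simplify: y = 3/2
Locus: Perpendicular bisector of the segment from (2, 1) to (2, 2): the line y = 3/2


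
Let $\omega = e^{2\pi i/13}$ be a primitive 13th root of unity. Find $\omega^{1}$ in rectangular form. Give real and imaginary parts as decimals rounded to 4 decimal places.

ω^1 = e^(2πi·1/13) = e^(i·2π/13)
= cos(2π/13) + i sin(2π/13)
= 0.8855 + 0.4647i


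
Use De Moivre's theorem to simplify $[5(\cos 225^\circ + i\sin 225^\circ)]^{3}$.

By De Moivre: z^n = r^n(cos(nθ) + i sin(nθ))
= 5^3(cos(3*225°) + i sin(3*225°))
= 125(cos 315° + i sin 315°)
= 125*sqrt(2)/2 - (125*sqrt(2)/2)i


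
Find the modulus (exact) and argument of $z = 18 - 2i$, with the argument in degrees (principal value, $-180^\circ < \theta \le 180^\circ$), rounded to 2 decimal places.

|z| = sqrt(18^2 + (-2)^2) = sqrt(328)
arg(z) = arctan(b/a) = arctan(-2/18) (quadrant-adjusted) = -6.34°


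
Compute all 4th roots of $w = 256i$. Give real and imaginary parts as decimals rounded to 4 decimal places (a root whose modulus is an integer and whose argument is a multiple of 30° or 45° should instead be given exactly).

|w| = 256, arg(w) = 90°
Root modulus = 256^(1/4) = 4
Root arguments: θ_k = (90° + 360°k)/4 for k = 0, 1, ..., 3
Compute each root as (root modulus)(cos θ_k + i sin θ_k) using full-precision intermediates, then round to 4 decimal places.
Roots: 3.6955 + 1.5307i, -1.5307 + 3.6955i, -3.6955 - 1.5307i, 1.5307 - 3.6955i


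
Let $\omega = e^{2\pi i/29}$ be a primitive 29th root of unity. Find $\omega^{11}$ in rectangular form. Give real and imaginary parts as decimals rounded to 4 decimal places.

ω^11 = e^(2πi·11/29) = e^(i·22π/29)
= cos(22π/29) + i sin(22π/29)
= -0.7260 + 0.6877i


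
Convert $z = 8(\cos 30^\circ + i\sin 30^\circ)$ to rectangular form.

a = r cos θ = 8 * sqrt(3)/2 = 4*sqrt(3)
b = r sin θ = 8 * 1/2 = 4
z = 4*sqrt(3) + 4i


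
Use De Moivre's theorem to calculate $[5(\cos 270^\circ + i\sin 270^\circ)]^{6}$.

By De Moivre: z^n = r^n(cos(nθ) + i sin(nθ))
= 5^6(cos(6*270°) + i sin(6*270°))
= 15625(cos 180° + i sin 180°)
= -15625


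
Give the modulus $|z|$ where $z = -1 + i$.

|z| = sqrt(a^2 + b^2) = sqrt((-1)^2 + 1^2) = sqrt(2) = sqrt(2)


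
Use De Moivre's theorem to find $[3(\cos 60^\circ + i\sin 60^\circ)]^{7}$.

By De Moivre: z^n = r^n(cos(nθ) + i sin(nθ))
= 3^7(cos(7*60°) + i sin(7*60°))
= 2187(cos 60° + i sin 60°)
= 2187/2 + (2187*sqrt(3)/2)i


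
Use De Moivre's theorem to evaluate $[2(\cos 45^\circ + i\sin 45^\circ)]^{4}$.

By De Moivre: z^n = r^n(cos(nθ) + i sin(nθ))
= 2^4(cos(4*45°) + i sin(4*45°))
= 16(cos 180° + i sin 180°)
= -16


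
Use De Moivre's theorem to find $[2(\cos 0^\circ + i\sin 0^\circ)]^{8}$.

By De Moivre: z^n = r^n(cos(nθ) + i sin(nθ))
= 2^8(cos(8*0°) + i sin(8*0°))
= 256(cos 0° + i sin 0°)
= 256


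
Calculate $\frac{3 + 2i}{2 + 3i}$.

Multiply numerator and denominator by conjugate (2 - 3i):
= (3 + 2i)(2 - 3i) / (2^2 + 3^2)
= (12 - 5i) / 13
= 12/13 - (5/13)i


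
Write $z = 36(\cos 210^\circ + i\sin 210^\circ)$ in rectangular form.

a = r cos θ = 36 * -sqrt(3)/2 = -18*sqrt(3)
b = r sin θ = 36 * -1/2 = -18
z = -18*sqrt(3) - 18i


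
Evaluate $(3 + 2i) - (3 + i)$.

(3 - 3) + (2 - 1)i = i


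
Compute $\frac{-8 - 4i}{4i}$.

Multiply numerator and denominator by conjugate (-4i):
= (-8 - 4i)(-4i) / (0^2 + 4^2)
= (-16 + 32i) / 16
= -1 + 2i


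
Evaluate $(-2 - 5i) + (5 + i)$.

(-2 + 5) + (-5 + 1)i = 3 - 4i


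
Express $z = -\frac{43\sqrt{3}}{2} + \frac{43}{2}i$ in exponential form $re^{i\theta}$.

r = |z| = sqrt((-43*sqrt(3)/2)^2 + (43/2)^2) = sqrt(5547/4 + 1849/4) = sqrt(1849) = 43
θ = arctan(b/a) = arctan(21.5/-37.2391) (quadrant-adjusted) = 150° = 5π/6
z = 43e^(i*5π/6)


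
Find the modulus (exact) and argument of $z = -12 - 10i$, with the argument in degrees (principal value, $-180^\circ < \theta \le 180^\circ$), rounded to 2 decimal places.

|z| = sqrt((-12)^2 + (-10)^2) = sqrt(244)
arg(z) = arctan(b/a) = arctan(-10/-12) (quadrant-adjusted) = -140.19°


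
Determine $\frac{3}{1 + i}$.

Multiply numerator and denominator by conjugate (1 - i):
= (3)(1 - i) / (1^2 + 1^2)
= (3 - 3i) / 2
= 3/2 - (3/2)i


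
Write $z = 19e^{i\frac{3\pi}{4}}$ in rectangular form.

a = r cos θ = 19 * -sqrt(2)/2 = -19*sqrt(2)/2
b = r sin θ = 19 * sqrt(2)/2 = 19*sqrt(2)/2
z = -19*sqrt(2)/2 + (19*sqrt(2)/2)i


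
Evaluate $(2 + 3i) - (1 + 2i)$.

(2 - 1) + (3 - 2)i = 1 + i


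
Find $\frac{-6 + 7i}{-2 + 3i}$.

Multiply numerator and denominator by conjugate (-2 - 3i):
= (-6 + 7i)(-2 - 3i) / ((-2)^2 + 3^2)
= (33 + 4i) / 13
= 33/13 + (4/13)i


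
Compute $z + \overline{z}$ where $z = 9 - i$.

z + conjugate(z) = (a + bi) + (a - bi) = 2a
= 2 * 9 = 18


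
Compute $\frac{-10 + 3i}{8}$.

Divisor is real, so divide each part by 8:
= -5/4 + (3/8)i


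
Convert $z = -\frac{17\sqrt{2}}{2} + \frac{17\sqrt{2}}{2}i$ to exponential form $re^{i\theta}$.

r = |z| = sqrt((-17*sqrt(2)/2)^2 + (17*sqrt(2)/2)^2) = sqrt(289/2 + 289/2) = sqrt(289) = 17
θ = arctan(b/a) = arctan(12.0208/-12.0208) (quadrant-adjusted) = 135° = 3π/4
z = 17e^(i*3π/4)


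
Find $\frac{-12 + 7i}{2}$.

Divisor is real, so divide each part by 2:
= -6 + (7/2)i


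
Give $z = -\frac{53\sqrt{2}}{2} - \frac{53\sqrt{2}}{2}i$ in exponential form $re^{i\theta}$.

r = |z| = sqrt((-53*sqrt(2)/2)^2 + (-53*sqrt(2)/2)^2) = sqrt(2809/2 + 2809/2) = sqrt(2809) = 53
θ = arctan(b/a) = arctan(-37.4767/-37.4767) (quadrant-adjusted) = 225° = 5π/4
z = 53e^(i*5π/4)


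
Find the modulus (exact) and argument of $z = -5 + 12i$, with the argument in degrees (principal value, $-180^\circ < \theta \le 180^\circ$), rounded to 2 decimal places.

|z| = sqrt((-5)^2 + 12^2) = 13
arg(z) = arctan(b/a) = arctan(12/-5) (quadrant-adjusted) = 112.62°


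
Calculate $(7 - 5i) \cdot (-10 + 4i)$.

(a1*a2 - b1*b2) + (a1*b2 + b1*a2)i
= (-70 - (-20)) + (28 + 50)i
= -50 + 78i


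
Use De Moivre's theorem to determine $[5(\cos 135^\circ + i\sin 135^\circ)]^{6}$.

By De Moivre: z^n = r^n(cos(nθ) + i sin(nθ))
= 5^6(cos(6*135°) + i sin(6*135°))
= 15625(cos 90° + i sin 90°)
= 15625i


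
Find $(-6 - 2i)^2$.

(a + bi)^2 = a^2 - b^2 + 2abi
= (-6)^2 - (-2)^2 + 2*(-6)*(-2)i
= 32 + 24i


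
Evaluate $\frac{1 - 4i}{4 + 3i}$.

Multiply numerator and denominator by conjugate (4 - 3i):
= (1 - 4i)(4 - 3i) / (4^2 + 3^2)
= (-8 - 19i) / 25
= -8/25 - (19/25)i


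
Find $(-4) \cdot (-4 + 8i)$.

(a1*a2 - b1*b2) + (a1*b2 + b1*a2)i
= (16 - 0) + (-32 + 0)i
= 16 - 32i


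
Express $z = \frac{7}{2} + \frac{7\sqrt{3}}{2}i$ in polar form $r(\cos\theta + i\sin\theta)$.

r = |z| = sqrt(a^2 + b^2) = sqrt((7/2)^2 + (7*sqrt(3)/2)^2) = sqrt(49/4 + 147/4) = sqrt(49) = 7
θ = arctan(b/a) = arctan(6.0622/3.5) (quadrant-adjusted) = 60°
z = 7(cos 60° + i sin 60°)


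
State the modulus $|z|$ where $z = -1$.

|z| = sqrt(a^2 + b^2) = sqrt((-1)^2 + 0^2) = sqrt(1) = 1


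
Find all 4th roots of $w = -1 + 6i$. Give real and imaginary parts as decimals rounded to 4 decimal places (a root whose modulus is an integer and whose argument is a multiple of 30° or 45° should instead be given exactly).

|w| = sqrt(37) ≈ 6.082763, arg(w) ≈ 99.462322°
Root modulus = sqrt(37)^(1/4) ≈ 1.570454
Root arguments: θ_k = (arg(w) + 360°k)/4 for k = 0, 1, ..., 3
Compute each root as (root modulus)(cos θ_k + i sin θ_k) using full-precision intermediates, then round to 4 decimal places.
Roots: 1.4249 + 0.6604i, -0.6604 + 1.4249i, -1.4249 - 0.6604i, 0.6604 - 1.4249i


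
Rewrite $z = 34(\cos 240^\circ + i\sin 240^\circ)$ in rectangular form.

a = r cos θ = 34 * -1/2 = -17
b = r sin θ = 34 * -sqrt(3)/2 = -17*sqrt(3)
z = -17 - 17*sqrt(3)i


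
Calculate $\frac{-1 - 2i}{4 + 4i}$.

Multiply numerator and denominator by conjugate (4 - 4i):
= (-1 - 2i)(4 - 4i) / (4^2 + 4^2)
= (-12 - 4i) / 32
Divide through by 4: (-3 - i) / 8
= -3/8 - (1/8)i


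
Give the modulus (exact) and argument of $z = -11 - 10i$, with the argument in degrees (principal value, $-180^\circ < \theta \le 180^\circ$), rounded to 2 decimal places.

|z| = sqrt((-11)^2 + (-10)^2) = sqrt(221)
arg(z) = arctan(b/a) = arctan(-10/-11) (quadrant-adjusted) = -137.73°


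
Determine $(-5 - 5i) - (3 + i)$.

(-5 - 3) + (-5 - 1)i = -8 - 6i


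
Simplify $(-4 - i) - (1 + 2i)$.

(-4 - 1) + (-1 - 2)i = -5 - 3i


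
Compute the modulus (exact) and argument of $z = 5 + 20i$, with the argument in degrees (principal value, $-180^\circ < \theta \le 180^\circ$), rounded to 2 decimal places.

|z| = sqrt(5^2 + 20^2) = sqrt(425)
arg(z) = arctan(b/a) = arctan(20/5) (quadrant-adjusted) = 75.96°


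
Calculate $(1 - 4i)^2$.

(a + bi)^2 = a^2 - b^2 + 2abi
= 1^2 - (-4)^2 + 2*1*(-4)i
= -15 - 8i


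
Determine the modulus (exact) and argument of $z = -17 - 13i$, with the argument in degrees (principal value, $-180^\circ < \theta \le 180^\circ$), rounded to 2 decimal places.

|z| = sqrt((-17)^2 + (-13)^2) = sqrt(458)
arg(z) = arctan(b/a) = arctan(-13/-17) (quadrant-adjusted) = -142.59°


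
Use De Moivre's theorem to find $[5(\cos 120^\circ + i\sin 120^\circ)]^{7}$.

By De Moivre: z^n = r^n(cos(nθ) + i sin(nθ))
= 5^7(cos(7*120°) + i sin(7*120°))
= 78125(cos 120° + i sin 120°)
= -78125/2 + (78125*sqrt(3)/2)i


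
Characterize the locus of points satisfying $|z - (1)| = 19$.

|z - z0| = r describes a circle centered at z0 with radius r
Here z0 = 1 and r = 19
Locus: Circle centered at (1, 0) with radius 19


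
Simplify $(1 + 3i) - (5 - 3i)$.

(1 - 5) + (3 - (-3))i = -4 + 6i


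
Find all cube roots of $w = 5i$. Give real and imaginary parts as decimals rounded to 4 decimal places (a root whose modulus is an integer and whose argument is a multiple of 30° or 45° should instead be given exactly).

|w| = 5, arg(w) = 90°
Root modulus = 5^(1/3) ≈ 1.709976
Root arguments: θ_k = (90° + 360°k)/3 for k = 0, 1, ..., 2
Compute each root as (root modulus)(cos θ_k + i sin θ_k) using full-precision intermediates, then round to 4 decimal places.
Roots: 1.4809 + 0.8550i, -1.4809 + 0.8550i, -1.7100i


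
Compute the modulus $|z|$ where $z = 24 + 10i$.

|z| = sqrt(a^2 + b^2) = sqrt(24^2 + 10^2) = sqrt(676) = 26


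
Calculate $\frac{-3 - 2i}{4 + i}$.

Multiply numerator and denominator by conjugate (4 - i):
= (-3 - 2i)(4 - i) / (4^2 + 1^2)
= (-14 - 5i) / 17
= -14/17 - (5/17)i


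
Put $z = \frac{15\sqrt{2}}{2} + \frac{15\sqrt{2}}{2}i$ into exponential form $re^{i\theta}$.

r = |z| = sqrt((15*sqrt(2)/2)^2 + (15*sqrt(2)/2)^2) = sqrt(225/2 + 225/2) = sqrt(225) = 15
θ = arctan(b/a) = arctan(10.6066/10.6066) (quadrant-adjusted) = 45° = π/4
z = 15e^(i*π/4)


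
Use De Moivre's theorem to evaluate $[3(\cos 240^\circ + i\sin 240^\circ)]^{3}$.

By De Moivre: z^n = r^n(cos(nθ) + i sin(nθ))
= 3^3(cos(3*240°) + i sin(3*240°))
= 27(cos 0° + i sin 0°)
= 27


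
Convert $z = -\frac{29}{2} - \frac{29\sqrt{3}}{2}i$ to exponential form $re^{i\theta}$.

r = |z| = sqrt((-29/2)^2 + (-29*sqrt(3)/2)^2) = sqrt(841/4 + 2523/4) = sqrt(841) = 29
θ = arctan(b/a) = arctan(-25.1147/-14.5) (quadrant-adjusted) = -120° = -2π/3
z = 29e^(-i*2π/3)


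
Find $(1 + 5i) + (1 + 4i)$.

(1 + 1) + (5 + 4)i = 2 + 9i


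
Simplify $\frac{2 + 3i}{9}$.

Divisor is real, so divide each part by 9:
= 2/9 + (1/3)i


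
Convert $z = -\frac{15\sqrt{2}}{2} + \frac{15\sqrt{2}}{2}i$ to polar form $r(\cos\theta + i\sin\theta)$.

r = |z| = sqrt(a^2 + b^2) = sqrt((-15*sqrt(2)/2)^2 + (15*sqrt(2)/2)^2) = sqrt(225/2 + 225/2) = sqrt(225) = 15
θ = arctan(b/a) = arctan(10.6066/-10.6066) (quadrant-adjusted) = 135°
z = 15(cos 135° + i sin 135°)


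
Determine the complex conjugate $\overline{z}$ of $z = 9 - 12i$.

If z = a + bi, then conjugate(z) = a - bi
conjugate(9 - 12i) = 9 + 12i


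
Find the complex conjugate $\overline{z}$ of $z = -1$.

If z = a + bi, then conjugate(z) = a - bi
conjugate(-1) = -1


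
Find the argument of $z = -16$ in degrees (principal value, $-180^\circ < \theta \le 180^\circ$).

b = 0 and a < 0, so z lies on the negative real axis: θ = 180°


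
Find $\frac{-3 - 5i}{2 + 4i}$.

Multiply numerator and denominator by conjugate (2 - 4i):
= (-3 - 5i)(2 - 4i) / (2^2 + 4^2)
= (-26 + 2i) / 20
Divide through by 2: (-13 + i) / 10
= -13/10 + (1/10)i


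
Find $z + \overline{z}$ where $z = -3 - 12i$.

z + conjugate(z) = (a + bi) + (a - bi) = 2a
= 2 * (-3) = -6


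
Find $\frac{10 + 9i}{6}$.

Divisor is real, so divide each part by 6:
= 5/3 + (3/2)i


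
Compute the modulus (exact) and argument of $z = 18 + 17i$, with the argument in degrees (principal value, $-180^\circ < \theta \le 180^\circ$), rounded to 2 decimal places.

|z| = sqrt(18^2 + 17^2) = sqrt(613)
arg(z) = arctan(b/a) = arctan(17/18) (quadrant-adjusted) = 43.36°


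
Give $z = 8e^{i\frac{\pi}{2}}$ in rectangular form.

a = r cos θ = 8 * 0 = 0
b = r sin θ = 8 * 1 = 8
z = 8i


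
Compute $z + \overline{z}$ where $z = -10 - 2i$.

z + conjugate(z) = (a + bi) + (a - bi) = 2a
= 2 * (-10) = -20


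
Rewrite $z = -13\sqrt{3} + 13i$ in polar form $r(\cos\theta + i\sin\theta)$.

r = |z| = sqrt(a^2 + b^2) = sqrt((-13*sqrt(3))^2 + (13)^2) = sqrt(507 + 169) = sqrt(676) = 26
θ = arctan(b/a) = arctan(13/-22.5167) (quadrant-adjusted) = 150°
z = 26(cos 150° + i sin 150°)


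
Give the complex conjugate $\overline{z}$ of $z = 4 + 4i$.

If z = a + bi, then conjugate(z) = a - bi
conjugate(4 + 4i) = 4 - 4i


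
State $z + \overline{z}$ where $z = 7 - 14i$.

z + conjugate(z) = (a + bi) + (a - bi) = 2a
= 2 * 7 = 14


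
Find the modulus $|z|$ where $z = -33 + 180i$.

|z| = sqrt(a^2 + b^2) = sqrt((-33)^2 + 180^2) = sqrt(33489) = 183


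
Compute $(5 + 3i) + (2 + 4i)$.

(5 + 2) + (3 + 4)i = 7 + 7i


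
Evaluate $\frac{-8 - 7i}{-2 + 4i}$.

Multiply numerator and denominator by conjugate (-2 - 4i):
= (-8 - 7i)(-2 - 4i) / ((-2)^2 + 4^2)
= (-12 + 46i) / 20
Divide through by 2: (-6 + 23i) / 10
= -3/5 + (23/10)i


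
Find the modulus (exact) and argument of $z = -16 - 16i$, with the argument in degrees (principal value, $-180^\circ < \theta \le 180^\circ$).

|z| = sqrt((-16)^2 + (-16)^2) = sqrt(512)
arg(z) = arctan(b/a) = arctan(-16/-16) (quadrant-adjusted) = -135°


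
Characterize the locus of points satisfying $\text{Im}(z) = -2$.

Im(z) = y where z = x + yi; the equation y = -2 is satisfied by all points with that y-coordinate
Locus: Horizontal line y = -2


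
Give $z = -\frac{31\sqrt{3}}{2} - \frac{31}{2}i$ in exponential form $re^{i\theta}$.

r = |z| = sqrt((-31*sqrt(3)/2)^2 + (-31/2)^2) = sqrt(2883/4 + 961/4) = sqrt(961) = 31
θ = arctan(b/a) = arctan(-15.5/-26.8468) (quadrant-adjusted) = -150° = -5π/6
z = 31e^(-i*5π/6)


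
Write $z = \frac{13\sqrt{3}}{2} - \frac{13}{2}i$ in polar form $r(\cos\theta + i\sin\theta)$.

r = |z| = sqrt(a^2 + b^2) = sqrt((13*sqrt(3)/2)^2 + (-13/2)^2) = sqrt(507/4 + 169/4) = sqrt(169) = 13
θ = arctan(b/a) = arctan(-6.5/11.2583) (quadrant-adjusted) = 330°
z = 13(cos 330° + i sin 330°)


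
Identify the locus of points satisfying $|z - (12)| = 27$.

|z - z0| = r describes a circle centered at z0 with radius r
Here z0 = 12 and r = 27
Locus: Circle centered at (12, 0) with radius 27


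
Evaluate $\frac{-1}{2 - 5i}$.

Multiply numerator and denominator by conjugate (2 + 5i):
= (-1)(2 + 5i) / (2^2 + (-5)^2)
= (-2 - 5i) / 29
= -2/29 - (5/29)i


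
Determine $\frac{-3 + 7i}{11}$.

Divisor is real, so divide each part by 11:
= -3/11 + (7/11)i


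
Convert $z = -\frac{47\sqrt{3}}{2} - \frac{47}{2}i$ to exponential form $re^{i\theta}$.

r = |z| = sqrt((-47*sqrt(3)/2)^2 + (-47/2)^2) = sqrt(6627/4 + 2209/4) = sqrt(2209) = 47
θ = arctan(b/a) = arctan(-23.5/-40.7032) (quadrant-adjusted) = 210° = 7π/6
z = 47e^(i*7π/6)


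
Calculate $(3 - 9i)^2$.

(a + bi)^2 = a^2 - b^2 + 2abi
= 3^2 - (-9)^2 + 2*3*(-9)i
= -72 - 54i


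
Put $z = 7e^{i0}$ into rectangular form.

a = r cos θ = 7 * 1 = 7
b = r sin θ = 7 * 0 = 0
z = 7


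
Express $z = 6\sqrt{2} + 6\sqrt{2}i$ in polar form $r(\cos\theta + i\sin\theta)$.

r = |z| = sqrt(a^2 + b^2) = sqrt((6*sqrt(2))^2 + (6*sqrt(2))^2) = sqrt(72 + 72) = sqrt(144) = 12
θ = arctan(b/a) = arctan(8.4853/8.4853) (quadrant-adjusted) = 45°
z = 12(cos 45° + i sin 45°)


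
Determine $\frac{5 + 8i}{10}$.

Divisor is real, so divide each part by 10:
= 1/2 + (4/5)i


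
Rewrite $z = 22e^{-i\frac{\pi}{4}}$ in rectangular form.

a = r cos θ = 22 * sqrt(2)/2 = 11*sqrt(2)
b = r sin θ = 22 * -sqrt(2)/2 = -11*sqrt(2)
z = 11*sqrt(2) - 11*sqrt(2)i


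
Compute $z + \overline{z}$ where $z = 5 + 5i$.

z + conjugate(z) = (a + bi) + (a - bi) = 2a
= 2 * 5 = 10


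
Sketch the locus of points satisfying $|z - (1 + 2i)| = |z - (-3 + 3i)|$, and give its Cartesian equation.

|z - z1| = |z - z2| means z is equidistant from z1 and z2,
i.e. the perpendicular bisector of the segment from (1, 2) to (-3, 3) (midpoint (-1, 5/2)).
With z = x + yi, square both sides:
(x - 1)^2 + (y - 2)^2 = (x - (-3))^2 + (y - 3)^2
The x^2 and y^2 terms cancel: -8x + 2y = 18 - 5 = 13
Simplify: 8x - 2y = -13
Locus: Perpendicular bisector of the segment from (1, 2) to (-3, 3): the line 8x - 2y = -13


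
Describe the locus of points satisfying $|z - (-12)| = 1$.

|z - z0| = r describes a circle centered at z0 with radius r
Here z0 = -12 and r = 1
Locus: Circle centered at (-12, 0) with radius 1


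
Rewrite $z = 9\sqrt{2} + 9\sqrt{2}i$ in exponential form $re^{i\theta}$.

r = |z| = sqrt((9*sqrt(2))^2 + (9*sqrt(2))^2) = sqrt(162 + 162) = sqrt(324) = 18
θ = arctan(b/a) = arctan(12.7279/12.7279) (quadrant-adjusted) = 45° = π/4
z = 18e^(i*π/4)


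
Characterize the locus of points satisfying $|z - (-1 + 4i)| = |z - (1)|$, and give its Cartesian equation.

|z - z1| = |z - z2| means z is equidistant from z1 and z2,
i.e. the perpendicular bisector of the segment from (-1, 4) to (1, 0) (midpoint (0, 2)).
With z = x + yi, square both sides:
(x - (-1))^2 + (y - 4)^2 = (x - 1)^2 + (y - 0)^2
The x^2 and y^2 terms cancel: 4x + (-8)y = 1 - 17 = -16
Simplify: x - 2y = -4
Locus: Perpendicular bisector of the segment from (-1, 4) to (1, 0): the line x - 2y = -4


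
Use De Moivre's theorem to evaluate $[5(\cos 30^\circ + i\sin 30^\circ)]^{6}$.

By De Moivre: z^n = r^n(cos(nθ) + i sin(nθ))
= 5^6(cos(6*30°) + i sin(6*30°))
= 15625(cos 180° + i sin 180°)
= -15625


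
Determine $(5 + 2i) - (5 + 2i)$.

(5 - 5) + (2 - 2)i = 0


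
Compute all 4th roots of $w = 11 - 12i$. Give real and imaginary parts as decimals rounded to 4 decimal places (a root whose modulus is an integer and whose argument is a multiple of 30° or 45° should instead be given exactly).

|w| = sqrt(265) ≈ 16.278821, arg(w) ≈ 312.510447°
Root modulus = sqrt(265)^(1/4) ≈ 2.008657
Root arguments: θ_k = (arg(w) + 360°k)/4 for k = 0, 1, ..., 3
Compute each root as (root modulus)(cos θ_k + i sin θ_k) using full-precision intermediates, then round to 4 decimal places.
Roots: 0.4132 + 1.9657i, -1.9657 + 0.4132i, -0.4132 - 1.9657i, 1.9657 - 0.4132i


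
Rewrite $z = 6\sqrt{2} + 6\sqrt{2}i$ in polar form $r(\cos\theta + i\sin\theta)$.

r = |z| = sqrt(a^2 + b^2) = sqrt((6*sqrt(2))^2 + (6*sqrt(2))^2) = sqrt(72 + 72) = sqrt(144) = 12
θ = arctan(b/a) = arctan(8.4853/8.4853) (quadrant-adjusted) = 45°
z = 12(cos 45° + i sin 45°)


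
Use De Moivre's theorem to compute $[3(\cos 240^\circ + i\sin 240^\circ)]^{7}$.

By De Moivre: z^n = r^n(cos(nθ) + i sin(nθ))
= 3^7(cos(7*240°) + i sin(7*240°))
= 2187(cos 240° + i sin 240°)
= -2187/2 - (2187*sqrt(3)/2)i


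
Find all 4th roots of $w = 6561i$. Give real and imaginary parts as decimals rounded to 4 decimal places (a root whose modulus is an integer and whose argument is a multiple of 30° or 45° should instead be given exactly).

|w| = 6561, arg(w) = 90°
Root modulus = 6561^(1/4) = 9
Root arguments: θ_k = (90° + 360°k)/4 for k = 0, 1, ..., 3
Compute each root as (root modulus)(cos θ_k + i sin θ_k) using full-precision intermediates, then round to 4 decimal places.
Roots: 8.3149 + 3.4442i, -3.4442 + 8.3149i, -8.3149 - 3.4442i, 3.4442 - 8.3149i


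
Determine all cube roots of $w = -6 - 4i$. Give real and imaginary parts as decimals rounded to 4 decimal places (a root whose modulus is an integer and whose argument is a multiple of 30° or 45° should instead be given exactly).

|w| = sqrt(52) ≈ 7.211103, arg(w) ≈ 213.690068°
Root modulus = sqrt(52)^(1/3) ≈ 1.931971
Root arguments: θ_k = (arg(w) + 360°k)/3 for k = 0, 1, ..., 2
Compute each root as (root modulus)(cos θ_k + i sin θ_k) using full-precision intermediates, then round to 4 decimal places.
Roots: 0.6216 + 1.8292i, -1.8950 - 0.3762i, 1.2733 - 1.4530i


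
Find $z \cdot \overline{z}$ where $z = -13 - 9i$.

z * conjugate(z) = |z|^2 = a^2 + b^2
= (-13)^2 + (-9)^2 = 250


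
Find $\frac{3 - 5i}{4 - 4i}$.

Multiply numerator and denominator by conjugate (4 + 4i):
= (3 - 5i)(4 + 4i) / (4^2 + (-4)^2)
= (32 - 8i) / 32
Divide through by 8: (4 - i) / 4
= 1 - (1/4)i


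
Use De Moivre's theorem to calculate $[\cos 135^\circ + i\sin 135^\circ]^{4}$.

By De Moivre: z^n = r^n(cos(nθ) + i sin(nθ))
= 1^4(cos(4*135°) + i sin(4*135°))
= 1(cos 180° + i sin 180°)
= -1


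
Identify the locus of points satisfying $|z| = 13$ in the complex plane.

|z| = 13 means sqrt(x^2 + y^2) = 13
This is a circle of radius 13 centered at the origin


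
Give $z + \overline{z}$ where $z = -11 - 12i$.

z + conjugate(z) = (a + bi) + (a - bi) = 2a
= 2 * (-11) = -22


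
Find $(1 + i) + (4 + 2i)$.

(1 + 4) + (1 + 2)i = 5 + 3i


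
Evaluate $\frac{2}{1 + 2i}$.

Multiply numerator and denominator by conjugate (1 - 2i):
= (2)(1 - 2i) / (1^2 + 2^2)
= (2 - 4i) / 5
= 2/5 - (4/5)i


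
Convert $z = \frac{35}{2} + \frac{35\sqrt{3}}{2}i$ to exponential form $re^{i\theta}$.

r = |z| = sqrt((35/2)^2 + (35*sqrt(3)/2)^2) = sqrt(1225/4 + 3675/4) = sqrt(1225) = 35
θ = arctan(b/a) = arctan(30.3109/17.5) (quadrant-adjusted) = 60° = π/3
z = 35e^(i*π/3)


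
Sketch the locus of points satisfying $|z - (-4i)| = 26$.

|z - z0| = r describes a circle centered at z0 with radius r
Here z0 = -4i and r = 26
Locus: Circle centered at (0, -4) with radius 26


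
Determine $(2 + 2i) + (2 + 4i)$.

(2 + 2) + (2 + 4)i = 4 + 6i


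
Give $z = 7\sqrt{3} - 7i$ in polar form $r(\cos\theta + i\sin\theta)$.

r = |z| = sqrt(a^2 + b^2) = sqrt((7*sqrt(3))^2 + (-7)^2) = sqrt(147 + 49) = sqrt(196) = 14
θ = arctan(b/a) = arctan(-7/12.1244) (quadrant-adjusted) = 330°
z = 14(cos 330° + i sin 330°)


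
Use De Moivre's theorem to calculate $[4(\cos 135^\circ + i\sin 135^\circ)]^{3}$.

By De Moivre: z^n = r^n(cos(nθ) + i sin(nθ))
= 4^3(cos(3*135°) + i sin(3*135°))
= 64(cos 45° + i sin 45°)
= 32*sqrt(2) + 32*sqrt(2)i


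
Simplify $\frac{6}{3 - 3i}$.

Multiply numerator and denominator by conjugate (3 + 3i):
= (6)(3 + 3i) / (3^2 + (-3)^2)
= (18 + 18i) / 18
= 1 + i


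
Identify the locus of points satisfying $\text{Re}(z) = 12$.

Re(z) = x where z = x + yi; the equation x = 12 is satisfied by all points with that x-coordinate
Locus: Vertical line x = 12


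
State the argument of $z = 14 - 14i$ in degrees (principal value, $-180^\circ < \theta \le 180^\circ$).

θ = arctan(b/a) = arctan(-14/14) (quadrant-adjusted) = -45°


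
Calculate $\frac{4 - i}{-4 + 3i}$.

Multiply numerator and denominator by conjugate (-4 - 3i):
= (4 - i)(-4 - 3i) / ((-4)^2 + 3^2)
= (-19 - 8i) / 25
= -19/25 - (8/25)i


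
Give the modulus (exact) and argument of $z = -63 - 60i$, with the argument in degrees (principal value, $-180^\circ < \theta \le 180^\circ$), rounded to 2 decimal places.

|z| = sqrt((-63)^2 + (-60)^2) = 87
arg(z) = arctan(b/a) = arctan(-60/-63) (quadrant-adjusted) = -136.40°


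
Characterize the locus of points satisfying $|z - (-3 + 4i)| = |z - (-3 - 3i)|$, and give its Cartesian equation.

|z - z1| = |z - z2| means z is equidistant from z1 and z2,
i.e. the perpendicular bisector of the segment from (-3, 4) to (-3, -3) (midpoint (-3, 1/2)).
With z = x + yi, square both sides:
(x - (-3))^2 + (y - 4)^2 = (x - (-3))^2 + (y - (-3))^2
The x^2 and y^2 terms cancel: 0x + (-14)y = 18 - 25 = -7
Simplify: y = 1/2
Locus: Perpendicular bisector of the segment from (-3, 4) to (-3, -3): the line y = 1/2


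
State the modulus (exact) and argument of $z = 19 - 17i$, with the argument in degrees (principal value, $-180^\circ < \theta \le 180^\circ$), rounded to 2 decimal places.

|z| = sqrt(19^2 + (-17)^2) = sqrt(650)
arg(z) = arctan(b/a) = arctan(-17/19) (quadrant-adjusted) = -41.82°


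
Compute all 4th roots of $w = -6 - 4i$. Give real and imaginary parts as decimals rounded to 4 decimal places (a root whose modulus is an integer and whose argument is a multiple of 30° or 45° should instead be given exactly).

|w| = sqrt(52) ≈ 7.211103, arg(w) ≈ 213.690068°
Root modulus = sqrt(52)^(1/4) ≈ 1.638704
Root arguments: θ_k = (arg(w) + 360°k)/4 for k = 0, 1, ..., 3
Compute each root as (root modulus)(cos θ_k + i sin θ_k) using full-precision intermediates, then round to 4 decimal places.
Roots: 0.9765 + 1.3160i, -1.3160 + 0.9765i, -0.9765 - 1.3160i, 1.3160 - 0.9765i


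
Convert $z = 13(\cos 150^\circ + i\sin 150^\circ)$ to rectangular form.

a = r cos θ = 13 * -sqrt(3)/2 = -13*sqrt(3)/2
b = r sin θ = 13 * 1/2 = 13/2
z = -13*sqrt(3)/2 + (13/2)i


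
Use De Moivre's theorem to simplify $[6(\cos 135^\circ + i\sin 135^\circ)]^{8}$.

By De Moivre: z^n = r^n(cos(nθ) + i sin(nθ))
= 6^8(cos(8*135°) + i sin(8*135°))
= 1679616(cos 0° + i sin 0°)
= 1679616


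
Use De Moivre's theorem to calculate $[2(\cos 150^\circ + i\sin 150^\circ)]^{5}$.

By De Moivre: z^n = r^n(cos(nθ) + i sin(nθ))
= 2^5(cos(5*150°) + i sin(5*150°))
= 32(cos 30° + i sin 30°)
= 16*sqrt(3) + 16i


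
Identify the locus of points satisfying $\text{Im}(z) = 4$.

Im(z) = y where z = x + yi; the equation y = 4 is satisfied by all points with that y-coordinate
Locus: Horizontal line y = 4


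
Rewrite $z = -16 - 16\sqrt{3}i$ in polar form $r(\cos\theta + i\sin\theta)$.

r = |z| = sqrt(a^2 + b^2) = sqrt((-16)^2 + (-16*sqrt(3))^2) = sqrt(256 + 768) = sqrt(1024) = 32
θ = arctan(b/a) = arctan(-27.7128/-16) (quadrant-adjusted) = 240°
z = 32(cos 240° + i sin 240°)


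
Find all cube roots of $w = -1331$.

|w| = 1331, arg(w) = 180°
Root modulus = 1331^(1/3) = 11
Root arguments: θ_k = (180° + 360°k)/3 for k = 0, 1, ..., 2
Roots: 11/2 + (11*sqrt(3)/2)i, -11, 11/2 - (11*sqrt(3)/2)i


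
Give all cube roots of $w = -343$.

|w| = 343, arg(w) = 180°
Root modulus = 343^(1/3) = 7
Root arguments: θ_k = (180° + 360°k)/3 for k = 0, 1, ..., 2
Roots: 7/2 + (7*sqrt(3)/2)i, -7, 7/2 - (7*sqrt(3)/2)i


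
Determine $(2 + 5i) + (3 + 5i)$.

(2 + 3) + (5 + 5)i = 5 + 10i


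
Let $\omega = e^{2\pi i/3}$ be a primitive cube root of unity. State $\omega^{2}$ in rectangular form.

ω^2 = e^(2πi·2/3) = e^(i·4π/3)
= cos(4π/3) + i sin(4π/3)
= -1/2 - (sqrt(3)/2)i


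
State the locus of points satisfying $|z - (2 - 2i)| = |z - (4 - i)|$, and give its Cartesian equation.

|z - z1| = |z - z2| means z is equidistant from z1 and z2,
i.e. the perpendicular bisector of the segment from (2, -2) to (4, -1) (midpoint (3, -3/2)).
With z = x + yi, square both sides:
(x - 2)^2 + (y - (-2))^2 = (x - 4)^2 + (y - (-1))^2
The x^2 and y^2 terms cancel: 4x + 2y = 17 - 8 = 9
Simplify: 4x + 2y = 9
Locus: Perpendicular bisector of the segment from (2, -2) to (4, -1): the line 4x + 2y = 9


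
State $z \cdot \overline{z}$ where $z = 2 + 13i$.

z * conjugate(z) = |z|^2 = a^2 + b^2
= 2^2 + 13^2 = 173


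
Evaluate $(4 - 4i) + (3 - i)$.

(4 + 3) + (-4 + (-1))i = 7 - 5i


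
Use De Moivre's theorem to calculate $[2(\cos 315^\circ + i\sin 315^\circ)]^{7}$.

By De Moivre: z^n = r^n(cos(nθ) + i sin(nθ))
= 2^7(cos(7*315°) + i sin(7*315°))
= 128(cos 45° + i sin 45°)
= 64*sqrt(2) + 64*sqrt(2)i


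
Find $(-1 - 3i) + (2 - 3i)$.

(-1 + 2) + (-3 + (-3))i = 1 - 6i


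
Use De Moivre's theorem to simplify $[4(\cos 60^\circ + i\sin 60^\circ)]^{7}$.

By De Moivre: z^n = r^n(cos(nθ) + i sin(nθ))
= 4^7(cos(7*60°) + i sin(7*60°))
= 16384(cos 60° + i sin 60°)
= 8192 + 8192*sqrt(3)i


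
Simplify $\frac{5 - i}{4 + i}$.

Multiply numerator and denominator by conjugate (4 - i):
= (5 - i)(4 - i) / (4^2 + 1^2)
= (19 - 9i) / 17
= 19/17 - (9/17)i


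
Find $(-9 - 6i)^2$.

(a + bi)^2 = a^2 - b^2 + 2abi
= (-9)^2 - (-6)^2 + 2*(-9)*(-6)i
= 45 + 108i


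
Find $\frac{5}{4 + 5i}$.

Multiply numerator and denominator by conjugate (4 - 5i):
= (5)(4 - 5i) / (4^2 + 5^2)
= (20 - 25i) / 41
= 20/41 - (25/41)i


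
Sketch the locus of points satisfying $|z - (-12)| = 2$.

|z - z0| = r describes a circle centered at z0 with radius r
Here z0 = -12 and r = 2
Locus: Circle centered at (-12, 0) with radius 2


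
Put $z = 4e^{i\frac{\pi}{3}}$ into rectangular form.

a = r cos θ = 4 * 1/2 = 2
b = r sin θ = 4 * sqrt(3)/2 = 2*sqrt(3)
z = 2 + 2*sqrt(3)i


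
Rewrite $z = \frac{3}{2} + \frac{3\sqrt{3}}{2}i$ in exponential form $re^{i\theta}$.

r = |z| = sqrt((3/2)^2 + (3*sqrt(3)/2)^2) = sqrt(9/4 + 27/4) = sqrt(9) = 3
θ = arctan(b/a) = arctan(2.5981/1.5) (quadrant-adjusted) = 60° = π/3
z = 3e^(i*π/3)


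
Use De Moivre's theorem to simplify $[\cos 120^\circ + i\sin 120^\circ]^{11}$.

By De Moivre: z^n = r^n(cos(nθ) + i sin(nθ))
= 1^11(cos(11*120°) + i sin(11*120°))
= 1(cos 240° + i sin 240°)
= -1/2 - (sqrt(3)/2)i


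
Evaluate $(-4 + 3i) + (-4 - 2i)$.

(-4 + (-4)) + (3 + (-2))i = -8 + i


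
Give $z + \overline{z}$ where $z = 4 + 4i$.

z + conjugate(z) = (a + bi) + (a - bi) = 2a
= 2 * 4 = 8


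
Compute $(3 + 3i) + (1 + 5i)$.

(3 + 1) + (3 + 5)i = 4 + 8i


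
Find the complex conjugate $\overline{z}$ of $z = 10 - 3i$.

If z = a + bi, then conjugate(z) = a - bi
conjugate(10 - 3i) = 10 + 3i


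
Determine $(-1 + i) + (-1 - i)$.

(-1 + (-1)) + (1 + (-1))i = -2
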